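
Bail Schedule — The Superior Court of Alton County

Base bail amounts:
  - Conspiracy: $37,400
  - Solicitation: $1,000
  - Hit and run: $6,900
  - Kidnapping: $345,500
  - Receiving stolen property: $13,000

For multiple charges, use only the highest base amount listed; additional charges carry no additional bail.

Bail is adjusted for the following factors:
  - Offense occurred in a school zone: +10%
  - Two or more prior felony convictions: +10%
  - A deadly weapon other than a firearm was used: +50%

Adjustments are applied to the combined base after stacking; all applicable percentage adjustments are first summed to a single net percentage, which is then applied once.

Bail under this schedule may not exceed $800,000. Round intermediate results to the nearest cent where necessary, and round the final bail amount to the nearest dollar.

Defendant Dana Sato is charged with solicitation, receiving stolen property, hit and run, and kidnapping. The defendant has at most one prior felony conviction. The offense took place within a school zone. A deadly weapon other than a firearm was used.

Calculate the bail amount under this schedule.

$552,800

Base amounts from the schedule: solicitation $1,000; receiving stolen property $13,000; hit and run $6,900; kidnapping $345,500.
Stacking rule: use the highest base only. Highest is kidnapping at $345,500. Combined base = $345,500.
Net percentage adjustment: +10% +50% = +60%. $345,500 × 1.6 = $552,800.
$552,800 is within the $800,000 maximum.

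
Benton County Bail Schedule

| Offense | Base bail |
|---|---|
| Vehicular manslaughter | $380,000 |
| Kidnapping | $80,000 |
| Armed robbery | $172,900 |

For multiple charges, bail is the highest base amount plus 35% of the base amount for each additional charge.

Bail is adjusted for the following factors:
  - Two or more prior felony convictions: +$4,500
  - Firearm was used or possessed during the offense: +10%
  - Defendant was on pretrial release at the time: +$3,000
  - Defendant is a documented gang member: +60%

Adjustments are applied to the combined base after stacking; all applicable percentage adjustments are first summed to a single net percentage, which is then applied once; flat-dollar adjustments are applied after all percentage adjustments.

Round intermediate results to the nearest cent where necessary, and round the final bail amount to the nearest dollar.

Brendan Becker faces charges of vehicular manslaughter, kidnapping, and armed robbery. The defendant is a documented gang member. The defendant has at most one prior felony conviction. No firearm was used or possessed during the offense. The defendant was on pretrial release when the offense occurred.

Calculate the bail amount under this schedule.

$752,624

Base amounts from the schedule: vehicular manslaughter $380,000; kidnapping $80,000; armed robbery $172,900.
Stacking rule: highest base plus 35% of each additional charge. Highest is vehicular manslaughter at $380,000. Additional: $80,000 × 35% = $28,000; $172,900 × 35% = $60,515. Combined base = $380,000 + $88,515 = $468,515.
Defendant is a documented gang member (+60%): $468,515 × 1.6 = $749,624.
Defendant was on pretrial release at the time (+$3,000 flat): $749,624 + $3,000 = $752,624.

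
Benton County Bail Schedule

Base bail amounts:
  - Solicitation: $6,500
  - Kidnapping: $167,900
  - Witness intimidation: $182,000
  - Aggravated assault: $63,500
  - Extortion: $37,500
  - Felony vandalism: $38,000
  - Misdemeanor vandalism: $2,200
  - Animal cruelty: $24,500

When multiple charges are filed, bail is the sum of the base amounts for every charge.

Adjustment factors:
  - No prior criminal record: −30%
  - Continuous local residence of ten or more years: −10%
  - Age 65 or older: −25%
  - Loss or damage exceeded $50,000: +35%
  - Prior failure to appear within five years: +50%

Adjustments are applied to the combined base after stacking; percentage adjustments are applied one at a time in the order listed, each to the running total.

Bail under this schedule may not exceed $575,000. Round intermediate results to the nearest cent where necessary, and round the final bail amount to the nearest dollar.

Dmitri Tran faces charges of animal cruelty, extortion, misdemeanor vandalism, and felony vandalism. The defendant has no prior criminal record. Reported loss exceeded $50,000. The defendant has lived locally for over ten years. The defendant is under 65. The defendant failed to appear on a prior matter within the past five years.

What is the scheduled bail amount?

Base amounts from the schedule: animal cruelty $24,500; extortion $37,500; misdemeanor vandalism $2,200; felony vandalism $38,000.
Stacking rule: sum of all bases. $24,500 + $37,500 + $2,200 + $38,000 = $102,200.
No prior criminal record (−30%): $102,200 × 0.7 = $71,540.
Continuous local residence of ten or more years (−10%): $71,540 × 0.9 = $64,386.
Loss or damage exceeded $50,000 (+35%): $64,386 × 1.35 = $86,921.10.
Prior failure to appear within five years (+50%): $86,921.10 × 1.5 = $130,381.65.
$130,381.65 is within the $575,000 maximum.
Rounded to the nearest dollar: $130,382.

$130,382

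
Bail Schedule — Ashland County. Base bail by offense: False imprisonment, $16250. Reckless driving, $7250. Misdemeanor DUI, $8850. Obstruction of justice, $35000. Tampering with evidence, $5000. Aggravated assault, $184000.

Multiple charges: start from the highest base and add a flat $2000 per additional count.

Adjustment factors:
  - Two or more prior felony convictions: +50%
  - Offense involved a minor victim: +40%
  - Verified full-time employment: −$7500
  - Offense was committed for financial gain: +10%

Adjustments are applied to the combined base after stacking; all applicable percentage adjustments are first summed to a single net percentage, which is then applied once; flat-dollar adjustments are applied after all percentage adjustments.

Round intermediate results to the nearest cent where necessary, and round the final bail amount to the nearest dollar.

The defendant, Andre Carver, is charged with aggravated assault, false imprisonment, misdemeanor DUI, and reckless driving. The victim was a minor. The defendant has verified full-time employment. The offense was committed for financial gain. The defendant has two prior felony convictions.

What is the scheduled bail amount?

$372500

Base amounts from the schedule: aggravated assault $184000; false imprisonment $16250; misdemeanor DUI $8850; reckless driving $7250.
Stacking rule: highest base plus $2000 per additional charge. Highest is aggravated assault at $184000; 3 additional charges → +$6000. Combined base = $190000.
Net percentage adjustment: +50% +40% +10% = +100%. $190000 × 2 = $380000.
Verified full-time employment (−$7500 flat): $380000 − $7500 = $372500.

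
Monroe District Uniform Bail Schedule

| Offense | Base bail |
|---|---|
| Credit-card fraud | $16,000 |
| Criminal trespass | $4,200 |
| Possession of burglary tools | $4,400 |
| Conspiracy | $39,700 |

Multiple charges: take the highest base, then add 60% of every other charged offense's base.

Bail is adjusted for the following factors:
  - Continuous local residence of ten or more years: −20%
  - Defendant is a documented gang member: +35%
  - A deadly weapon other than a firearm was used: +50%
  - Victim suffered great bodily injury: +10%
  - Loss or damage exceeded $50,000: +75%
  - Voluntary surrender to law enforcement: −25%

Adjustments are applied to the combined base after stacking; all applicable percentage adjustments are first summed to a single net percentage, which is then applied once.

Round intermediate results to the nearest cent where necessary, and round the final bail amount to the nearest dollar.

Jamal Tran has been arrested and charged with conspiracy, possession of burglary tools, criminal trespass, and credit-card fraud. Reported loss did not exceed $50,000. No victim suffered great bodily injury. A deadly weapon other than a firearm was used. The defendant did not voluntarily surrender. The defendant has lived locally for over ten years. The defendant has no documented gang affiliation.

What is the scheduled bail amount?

$70,798

Base amounts from the schedule: conspiracy $39,700; possession of burglary tools $4,400; criminal trespass $4,200; credit-card fraud $16,000.
Stacking rule: highest base plus 60% of each additional charge. Highest is conspiracy at $39,700. Additional: $4,400 × 60% = $2,640; $4,200 × 60% = $2,520; $16,000 × 60% = $9,600. Combined base = $39,700 + $14,760 = $54,460.
Net percentage adjustment: −20% +50% = +30%. $54,460 × 1.3 = $70,798.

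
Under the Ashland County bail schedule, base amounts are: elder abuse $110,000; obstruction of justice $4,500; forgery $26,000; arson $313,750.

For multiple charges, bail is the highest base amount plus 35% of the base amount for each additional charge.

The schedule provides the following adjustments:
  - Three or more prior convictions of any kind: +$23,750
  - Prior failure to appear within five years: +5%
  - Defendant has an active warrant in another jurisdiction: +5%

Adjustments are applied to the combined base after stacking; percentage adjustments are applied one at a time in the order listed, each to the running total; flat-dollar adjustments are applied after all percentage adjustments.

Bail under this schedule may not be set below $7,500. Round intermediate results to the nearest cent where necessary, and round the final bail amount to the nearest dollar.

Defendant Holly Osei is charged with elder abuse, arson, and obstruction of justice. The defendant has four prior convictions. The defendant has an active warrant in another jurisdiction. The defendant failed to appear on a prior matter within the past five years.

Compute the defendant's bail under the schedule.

$413,842

Base amounts from the schedule: elder abuse $110,000; arson $313,750; obstruction of justice $4,500.
Stacking rule: highest base plus 35% of each additional charge. Highest is arson at $313,750. Additional: $110,000 × 35% = $38,500; $4,500 × 35% = $1,575. Combined base = $313,750 + $40,075 = $353,825.
Prior failure to appear within five years (+5%): $353,825 × 1.05 = $371,516.25.
Defendant has an active warrant in another jurisdiction (+5%): $371,516.25 × 1.05 = $390,092.06.
Three or more prior convictions of any kind (+$23,750 flat): $390,092.06 + $23,750 = $413,842.06.
$413,842.06 is at or above the $7,500 minimum.
Rounded to the nearest dollar: $413,842.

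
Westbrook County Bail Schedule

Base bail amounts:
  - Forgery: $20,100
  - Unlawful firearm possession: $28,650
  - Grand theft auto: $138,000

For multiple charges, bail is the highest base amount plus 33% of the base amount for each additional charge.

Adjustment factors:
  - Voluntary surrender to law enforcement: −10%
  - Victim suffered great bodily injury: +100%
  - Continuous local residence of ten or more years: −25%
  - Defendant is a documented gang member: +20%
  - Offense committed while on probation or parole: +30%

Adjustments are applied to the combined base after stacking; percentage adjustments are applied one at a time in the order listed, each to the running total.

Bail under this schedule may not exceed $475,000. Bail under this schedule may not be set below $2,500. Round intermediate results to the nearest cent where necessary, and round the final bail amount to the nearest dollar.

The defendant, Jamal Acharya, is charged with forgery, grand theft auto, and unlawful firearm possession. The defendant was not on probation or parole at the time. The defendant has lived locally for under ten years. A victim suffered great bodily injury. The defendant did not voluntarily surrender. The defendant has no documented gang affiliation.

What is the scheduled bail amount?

$308,175

Base amounts from the schedule: forgery $20,100; grand theft auto $138,000; unlawful firearm possession $28,650.
Stacking rule: highest base plus 33% of each additional charge. Highest is grand theft auto at $138,000. Additional: $20,100 × 33% = $6,633; $28,650 × 33% = $9,454.50. Combined base = $138,000 + $16,087.50 = $154,087.50.
Victim suffered great bodily injury (+100%): $154,087.50 × 2 = $308,175.
$308,175 is within the $475,000 maximum.
$308,175 is at or above the $2,500 minimum.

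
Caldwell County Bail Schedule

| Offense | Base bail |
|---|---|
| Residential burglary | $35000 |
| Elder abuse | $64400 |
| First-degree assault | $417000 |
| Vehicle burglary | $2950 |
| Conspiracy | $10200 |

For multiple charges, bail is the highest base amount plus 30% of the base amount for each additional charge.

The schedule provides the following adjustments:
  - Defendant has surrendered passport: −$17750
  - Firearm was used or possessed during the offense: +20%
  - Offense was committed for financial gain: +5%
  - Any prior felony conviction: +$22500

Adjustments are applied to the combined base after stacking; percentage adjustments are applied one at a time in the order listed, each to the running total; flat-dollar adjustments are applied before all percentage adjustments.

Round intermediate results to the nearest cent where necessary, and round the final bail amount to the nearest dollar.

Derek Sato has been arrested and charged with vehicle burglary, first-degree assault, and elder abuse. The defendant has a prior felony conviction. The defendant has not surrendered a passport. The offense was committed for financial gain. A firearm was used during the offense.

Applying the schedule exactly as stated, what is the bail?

$579228

Base amounts from the schedule: vehicle burglary $2950; first-degree assault $417000; elder abuse $64400.
Stacking rule: highest base plus 30% of each additional charge. Highest is first-degree assault at $417000. Additional: $2950 × 30% = $885; $64400 × 30% = $19320. Combined base = $417000 + $20205 = $437205.
Any prior felony conviction (+$22500 flat): $437205 + $22500 = $459705.
Firearm was used or possessed during the offense (+20%): $459705 × 1.2 = $551646.
Offense was committed for financial gain (+5%): $551646 × 1.05 = $579228.30.
Rounded to the nearest dollar: $579228.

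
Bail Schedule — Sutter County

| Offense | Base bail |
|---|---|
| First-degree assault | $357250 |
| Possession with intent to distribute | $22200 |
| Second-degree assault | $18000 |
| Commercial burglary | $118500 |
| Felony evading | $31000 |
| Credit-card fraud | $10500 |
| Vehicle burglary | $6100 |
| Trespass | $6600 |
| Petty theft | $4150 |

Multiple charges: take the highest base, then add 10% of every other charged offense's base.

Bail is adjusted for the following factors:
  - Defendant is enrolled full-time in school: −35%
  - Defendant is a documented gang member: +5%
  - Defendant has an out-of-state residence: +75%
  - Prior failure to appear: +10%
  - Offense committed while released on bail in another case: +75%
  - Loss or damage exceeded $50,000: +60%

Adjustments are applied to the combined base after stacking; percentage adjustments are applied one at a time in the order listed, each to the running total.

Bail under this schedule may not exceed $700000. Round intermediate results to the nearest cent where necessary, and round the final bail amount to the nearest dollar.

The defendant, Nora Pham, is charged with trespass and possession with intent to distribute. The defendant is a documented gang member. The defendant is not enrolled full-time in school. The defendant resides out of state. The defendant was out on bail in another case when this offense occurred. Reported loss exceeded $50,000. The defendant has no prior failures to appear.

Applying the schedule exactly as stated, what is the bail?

$117615

Base amounts from the schedule: trespass $6600; possession with intent to distribute $22200.
Stacking rule: highest base plus 10% of each additional charge. Highest is possession with intent to distribute at $22200. Additional: $6600 × 10% = $660. Combined base = $22200 + $660 = $22860.
Defendant is a documented gang member (+5%): $22860 × 1.05 = $24003.
Defendant has an out-of-state residence (+75%): $24003 × 1.75 = $42005.25.
Offense committed while released on bail in another case (+75%): $42005.25 × 1.75 = $73509.19.
Loss or damage exceeded $50,000 (+60%): $73509.19 × 1.6 = $117614.70.
$117614.70 is within the $700000 maximum.
Rounded to the nearest dollar: $117615.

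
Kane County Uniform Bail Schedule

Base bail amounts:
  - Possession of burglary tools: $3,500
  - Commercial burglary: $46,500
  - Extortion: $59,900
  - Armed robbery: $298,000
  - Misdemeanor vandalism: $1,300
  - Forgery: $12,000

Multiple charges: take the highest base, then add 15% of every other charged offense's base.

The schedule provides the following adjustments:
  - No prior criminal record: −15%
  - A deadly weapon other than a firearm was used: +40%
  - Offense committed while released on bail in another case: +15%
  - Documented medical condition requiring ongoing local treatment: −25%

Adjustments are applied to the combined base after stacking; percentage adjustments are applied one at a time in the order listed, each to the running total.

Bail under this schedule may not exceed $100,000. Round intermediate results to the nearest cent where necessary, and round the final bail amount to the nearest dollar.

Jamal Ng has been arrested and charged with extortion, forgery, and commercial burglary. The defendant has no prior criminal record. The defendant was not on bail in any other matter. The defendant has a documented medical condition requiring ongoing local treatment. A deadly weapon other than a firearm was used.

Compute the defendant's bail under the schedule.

$61,292

Base amounts from the schedule: extortion $59,900; forgery $12,000; commercial burglary $46,500.
Stacking rule: highest base plus 15% of each additional charge. Highest is extortion at $59,900. Additional: $12,000 × 15% = $1,800; $46,500 × 15% = $6,975. Combined base = $59,900 + $8,775 = $68,675.
No prior criminal record (−15%): $68,675 × 0.85 = $58,373.75.
A deadly weapon other than a firearm was used (+40%): $58,373.75 × 1.4 = $81,723.25.
Documented medical condition requiring ongoing local treatment (−25%): $81,723.25 × 0.75 = $61,292.44.
$61,292.44 is within the $100,000 maximum.
Rounded to the nearest dollar: $61,292.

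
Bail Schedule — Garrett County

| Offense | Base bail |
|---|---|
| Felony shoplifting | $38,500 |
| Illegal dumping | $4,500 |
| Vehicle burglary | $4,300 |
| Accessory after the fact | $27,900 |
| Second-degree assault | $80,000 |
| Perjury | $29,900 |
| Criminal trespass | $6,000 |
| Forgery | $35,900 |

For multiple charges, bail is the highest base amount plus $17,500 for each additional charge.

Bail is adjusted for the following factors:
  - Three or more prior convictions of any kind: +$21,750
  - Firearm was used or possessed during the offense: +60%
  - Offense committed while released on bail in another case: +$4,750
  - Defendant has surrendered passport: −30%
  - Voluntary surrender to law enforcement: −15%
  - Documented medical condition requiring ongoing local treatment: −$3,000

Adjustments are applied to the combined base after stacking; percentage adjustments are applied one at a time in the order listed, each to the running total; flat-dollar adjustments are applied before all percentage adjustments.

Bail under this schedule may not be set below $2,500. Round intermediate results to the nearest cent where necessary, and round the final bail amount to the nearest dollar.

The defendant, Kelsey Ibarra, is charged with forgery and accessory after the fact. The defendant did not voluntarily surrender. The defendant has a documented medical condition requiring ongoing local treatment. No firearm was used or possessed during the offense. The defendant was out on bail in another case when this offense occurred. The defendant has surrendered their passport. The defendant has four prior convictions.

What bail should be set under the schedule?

$53,830

Base amounts from the schedule: forgery $35,900; accessory after the fact $27,900.
Stacking rule: highest base plus $17,500 per additional charge. Highest is forgery at $35,900; 1 additional charge → +$17,500. Combined base = $53,400.
Three or more prior convictions of any kind (+$21,750 flat): $53,400 + $21,750 = $75,150.
Offense committed while released on bail in another case (+$4,750 flat): $75,150 + $4,750 = $79,900.
Documented medical condition requiring ongoing local treatment (−$3,000 flat): $79,900 − $3,000 = $76,900.
Defendant has surrendered passport (−30%): $76,900 × 0.7 = $53,830.
$53,830 is at or above the $2,500 minimum.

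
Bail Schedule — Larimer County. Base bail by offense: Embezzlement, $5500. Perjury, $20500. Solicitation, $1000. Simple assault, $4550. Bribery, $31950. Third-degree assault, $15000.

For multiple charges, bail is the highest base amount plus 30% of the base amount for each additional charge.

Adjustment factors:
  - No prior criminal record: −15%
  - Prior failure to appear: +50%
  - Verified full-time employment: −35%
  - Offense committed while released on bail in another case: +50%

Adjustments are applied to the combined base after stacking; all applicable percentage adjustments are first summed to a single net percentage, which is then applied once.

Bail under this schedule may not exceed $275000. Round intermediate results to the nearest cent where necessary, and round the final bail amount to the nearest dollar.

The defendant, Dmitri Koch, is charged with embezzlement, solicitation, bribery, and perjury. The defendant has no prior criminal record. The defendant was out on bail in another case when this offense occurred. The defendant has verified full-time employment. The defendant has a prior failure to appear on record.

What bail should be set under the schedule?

Base amounts from the schedule: embezzlement $5500; solicitation $1000; bribery $31950; perjury $20500.
Stacking rule: highest base plus 30% of each additional charge. Highest is bribery at $31950. Additional: $5500 × 30% = $1650; $1000 × 30% = $300; $20500 × 30% = $6150. Combined base = $31950 + $8100 = $40050.
Net percentage adjustment: −15% +50% −35% +50% = +50%. $40050 × 1.5 = $60075.
$60075 is within the $275000 maximum.

$60075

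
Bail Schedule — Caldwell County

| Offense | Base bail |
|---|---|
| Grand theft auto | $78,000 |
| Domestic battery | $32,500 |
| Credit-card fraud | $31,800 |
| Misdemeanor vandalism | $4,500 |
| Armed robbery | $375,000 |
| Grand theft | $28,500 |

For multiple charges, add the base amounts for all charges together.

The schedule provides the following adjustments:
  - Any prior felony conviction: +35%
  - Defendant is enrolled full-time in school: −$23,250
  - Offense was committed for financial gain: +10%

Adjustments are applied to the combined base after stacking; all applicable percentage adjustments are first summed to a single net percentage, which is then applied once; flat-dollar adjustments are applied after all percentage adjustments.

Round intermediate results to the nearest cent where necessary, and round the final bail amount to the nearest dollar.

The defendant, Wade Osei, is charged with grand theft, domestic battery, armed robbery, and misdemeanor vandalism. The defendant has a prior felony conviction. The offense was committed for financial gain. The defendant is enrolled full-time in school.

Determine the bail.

$615,475

Base amounts from the schedule: grand theft $28,500; domestic battery $32,500; armed robbery $375,000; misdemeanor vandalism $4,500.
Stacking rule: sum of all bases. $28,500 + $32,500 + $375,000 + $4,500 = $440,500.
Net percentage adjustment: +35% +10% = +45%. $440,500 × 1.45 = $638,725.
Defendant is enrolled full-time in school (−$23,250 flat): $638,725 − $23,250 = $615,475.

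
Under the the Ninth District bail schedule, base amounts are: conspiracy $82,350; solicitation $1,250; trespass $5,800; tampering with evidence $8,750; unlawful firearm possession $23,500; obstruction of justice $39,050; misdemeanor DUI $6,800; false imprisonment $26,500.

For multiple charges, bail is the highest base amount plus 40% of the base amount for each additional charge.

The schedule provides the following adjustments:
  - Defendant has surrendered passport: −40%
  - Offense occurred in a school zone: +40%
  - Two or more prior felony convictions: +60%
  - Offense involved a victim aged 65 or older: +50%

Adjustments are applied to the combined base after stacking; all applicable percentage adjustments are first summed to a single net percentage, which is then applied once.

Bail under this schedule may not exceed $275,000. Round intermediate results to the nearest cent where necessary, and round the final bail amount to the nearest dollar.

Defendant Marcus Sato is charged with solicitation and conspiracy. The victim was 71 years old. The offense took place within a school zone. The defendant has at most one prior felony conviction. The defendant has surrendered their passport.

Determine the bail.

Base amounts from the schedule: solicitation $1,250; conspiracy $82,350.
Stacking rule: highest base plus 40% of each additional charge. Highest is conspiracy at $82,350. Additional: $1,250 × 40% = $500. Combined base = $82,350 + $500 = $82,850.
Net percentage adjustment: −40% +40% +50% = +50%. $82,850 × 1.5 = $124,275.
$124,275 is within the $275,000 maximum.

$124,275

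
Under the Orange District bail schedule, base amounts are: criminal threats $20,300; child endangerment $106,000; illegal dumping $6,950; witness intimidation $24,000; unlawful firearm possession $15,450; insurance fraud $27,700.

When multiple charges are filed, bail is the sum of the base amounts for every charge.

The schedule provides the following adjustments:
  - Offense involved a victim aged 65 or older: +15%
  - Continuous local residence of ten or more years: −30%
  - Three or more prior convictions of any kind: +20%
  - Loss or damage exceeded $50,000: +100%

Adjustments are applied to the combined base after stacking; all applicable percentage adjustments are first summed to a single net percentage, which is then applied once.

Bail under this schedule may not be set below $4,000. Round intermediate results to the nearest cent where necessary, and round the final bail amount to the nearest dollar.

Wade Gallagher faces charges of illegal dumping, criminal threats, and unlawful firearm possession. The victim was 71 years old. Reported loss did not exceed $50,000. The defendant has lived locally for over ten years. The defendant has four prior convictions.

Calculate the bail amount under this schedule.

Base amounts from the schedule: illegal dumping $6,950; criminal threats $20,300; unlawful firearm possession $15,450.
Stacking rule: sum of all bases. $6,950 + $20,300 + $15,450 = $42,700.
Net percentage adjustment: +15% −30% +20% = +5%. $42,700 × 1.05 = $44,835.
$44,835 is at or above the $4,000 minimum.

$44,835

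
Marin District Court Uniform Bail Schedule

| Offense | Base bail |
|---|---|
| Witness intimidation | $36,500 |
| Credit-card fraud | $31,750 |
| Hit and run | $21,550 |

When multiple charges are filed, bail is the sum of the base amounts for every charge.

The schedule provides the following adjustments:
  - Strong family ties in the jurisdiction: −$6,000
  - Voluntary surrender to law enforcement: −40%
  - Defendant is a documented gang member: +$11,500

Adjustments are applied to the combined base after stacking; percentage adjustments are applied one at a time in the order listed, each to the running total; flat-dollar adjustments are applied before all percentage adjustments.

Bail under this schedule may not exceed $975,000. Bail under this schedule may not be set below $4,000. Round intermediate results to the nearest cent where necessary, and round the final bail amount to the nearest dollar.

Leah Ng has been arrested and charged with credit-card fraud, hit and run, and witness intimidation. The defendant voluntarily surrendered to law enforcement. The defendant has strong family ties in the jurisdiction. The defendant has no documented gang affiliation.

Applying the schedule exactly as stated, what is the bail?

$50,280

Base amounts from the schedule: credit-card fraud $31,750; hit and run $21,550; witness intimidation $36,500.
Stacking rule: sum of all bases. $31,750 + $21,550 + $36,500 = $89,800.
Strong family ties in the jurisdiction (−$6,000 flat): $89,800 − $6,000 = $83,800.
Voluntary surrender to law enforcement (−40%): $83,800 × 0.6 = $50,280.
$50,280 is within the $975,000 maximum.
$50,280 is at or above the $4,000 minimum.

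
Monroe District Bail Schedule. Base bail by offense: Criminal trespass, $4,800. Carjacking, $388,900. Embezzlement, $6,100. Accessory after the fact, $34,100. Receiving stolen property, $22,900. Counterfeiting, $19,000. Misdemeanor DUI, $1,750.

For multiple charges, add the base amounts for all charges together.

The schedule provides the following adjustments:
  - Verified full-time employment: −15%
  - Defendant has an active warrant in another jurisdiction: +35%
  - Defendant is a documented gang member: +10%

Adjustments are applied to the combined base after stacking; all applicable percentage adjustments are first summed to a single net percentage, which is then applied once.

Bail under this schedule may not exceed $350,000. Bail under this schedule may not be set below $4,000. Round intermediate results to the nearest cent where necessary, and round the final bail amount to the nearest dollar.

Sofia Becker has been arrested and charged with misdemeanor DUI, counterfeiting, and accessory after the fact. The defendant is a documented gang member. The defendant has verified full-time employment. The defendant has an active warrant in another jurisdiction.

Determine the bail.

Base amounts from the schedule: misdemeanor DUI $1,750; counterfeiting $19,000; accessory after the fact $34,100.
Stacking rule: sum of all bases. $1,750 + $19,000 + $34,100 = $54,850.
Net percentage adjustment: −15% +35% +10% = +30%. $54,850 × 1.3 = $71,305.
$71,305 is within the $350,000 maximum.
$71,305 is at or above the $4,000 minimum.

$71,305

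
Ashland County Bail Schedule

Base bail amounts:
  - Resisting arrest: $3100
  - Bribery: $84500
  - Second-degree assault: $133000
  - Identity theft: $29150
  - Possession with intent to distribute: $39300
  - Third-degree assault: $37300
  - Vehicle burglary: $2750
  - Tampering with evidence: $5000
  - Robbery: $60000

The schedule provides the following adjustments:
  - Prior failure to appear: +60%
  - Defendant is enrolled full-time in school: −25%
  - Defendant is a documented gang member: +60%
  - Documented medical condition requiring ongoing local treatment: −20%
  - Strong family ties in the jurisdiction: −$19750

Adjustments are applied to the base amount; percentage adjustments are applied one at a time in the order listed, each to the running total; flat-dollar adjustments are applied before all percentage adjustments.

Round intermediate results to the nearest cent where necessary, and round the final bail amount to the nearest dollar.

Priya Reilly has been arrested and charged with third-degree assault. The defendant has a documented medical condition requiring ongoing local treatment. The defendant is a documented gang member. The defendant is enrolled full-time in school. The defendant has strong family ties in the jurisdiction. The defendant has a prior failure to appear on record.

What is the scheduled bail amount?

$26957

Base amounts from the schedule: third-degree assault $37300.
Single charge. Combined base = $37300.
Strong family ties in the jurisdiction (−$19750 flat): $37300 − $19750 = $17550.
Prior failure to appear (+60%): $17550 × 1.6 = $28080.
Defendant is enrolled full-time in school (−25%): $28080 × 0.75 = $21060.
Defendant is a documented gang member (+60%): $21060 × 1.6 = $33696.
Documented medical condition requiring ongoing local treatment (−20%): $33696 × 0.8 = $26956.80.
Rounded to the nearest dollar: $26957.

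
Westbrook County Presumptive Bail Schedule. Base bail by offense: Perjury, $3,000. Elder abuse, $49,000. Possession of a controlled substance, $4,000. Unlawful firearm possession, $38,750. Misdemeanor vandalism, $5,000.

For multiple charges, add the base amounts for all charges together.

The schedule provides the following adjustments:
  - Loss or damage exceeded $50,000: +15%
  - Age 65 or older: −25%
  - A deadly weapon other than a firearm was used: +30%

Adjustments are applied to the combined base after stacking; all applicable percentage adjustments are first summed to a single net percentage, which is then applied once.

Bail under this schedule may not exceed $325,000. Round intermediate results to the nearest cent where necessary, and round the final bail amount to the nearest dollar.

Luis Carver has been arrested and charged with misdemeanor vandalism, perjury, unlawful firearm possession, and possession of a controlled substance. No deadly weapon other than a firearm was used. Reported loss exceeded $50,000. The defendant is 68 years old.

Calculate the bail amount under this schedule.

$45,675

Base amounts from the schedule: misdemeanor vandalism $5,000; perjury $3,000; unlawful firearm possession $38,750; possession of a controlled substance $4,000.
Stacking rule: sum of all bases. $5,000 + $3,000 + $38,750 + $4,000 = $50,750.
Net percentage adjustment: +15% −25% = −10%. $50,750 × 0.9 = $45,675.
$45,675 is within the $325,000 maximum.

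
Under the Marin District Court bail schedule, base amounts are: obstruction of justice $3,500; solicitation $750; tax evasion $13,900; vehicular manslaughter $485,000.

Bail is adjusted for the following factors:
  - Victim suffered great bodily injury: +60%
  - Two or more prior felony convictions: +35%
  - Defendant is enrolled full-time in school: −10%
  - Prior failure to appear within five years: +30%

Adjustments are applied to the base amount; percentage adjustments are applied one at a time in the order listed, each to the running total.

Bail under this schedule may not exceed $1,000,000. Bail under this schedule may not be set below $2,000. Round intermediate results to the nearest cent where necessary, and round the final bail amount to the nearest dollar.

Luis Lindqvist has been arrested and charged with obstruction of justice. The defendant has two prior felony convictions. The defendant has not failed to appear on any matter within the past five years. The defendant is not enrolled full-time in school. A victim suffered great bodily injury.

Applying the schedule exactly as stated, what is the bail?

Base amounts from the schedule: obstruction of justice $3,500.
Single charge. Combined base = $3,500.
Victim suffered great bodily injury (+60%): $3,500 × 1.6 = $5,600.
Two or more prior felony convictions (+35%): $5,600 × 1.35 = $7,560.
$7,560 is within the $1,000,000 maximum.
$7,560 is at or above the $2,000 minimum.

$7,560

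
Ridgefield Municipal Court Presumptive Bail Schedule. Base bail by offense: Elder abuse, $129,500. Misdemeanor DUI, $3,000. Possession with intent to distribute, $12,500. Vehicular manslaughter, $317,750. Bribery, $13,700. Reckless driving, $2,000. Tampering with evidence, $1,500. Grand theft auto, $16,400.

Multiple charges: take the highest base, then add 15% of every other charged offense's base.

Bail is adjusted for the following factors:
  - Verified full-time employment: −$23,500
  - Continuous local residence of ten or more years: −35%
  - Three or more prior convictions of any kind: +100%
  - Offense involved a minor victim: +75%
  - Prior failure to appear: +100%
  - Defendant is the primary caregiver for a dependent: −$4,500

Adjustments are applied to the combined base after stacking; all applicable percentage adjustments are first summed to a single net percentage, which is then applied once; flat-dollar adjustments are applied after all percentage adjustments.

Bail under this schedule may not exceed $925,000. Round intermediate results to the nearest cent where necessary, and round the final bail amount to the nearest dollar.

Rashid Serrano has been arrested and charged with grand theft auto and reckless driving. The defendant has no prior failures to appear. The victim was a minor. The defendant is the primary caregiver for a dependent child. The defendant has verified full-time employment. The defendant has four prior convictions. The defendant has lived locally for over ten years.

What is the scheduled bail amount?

$12,080

Base amounts from the schedule: grand theft auto $16,400; reckless driving $2,000.
Stacking rule: highest base plus 15% of each additional charge. Highest is grand theft auto at $16,400. Additional: $2,000 × 15% = $300. Combined base = $16,400 + $300 = $16,700.
Net percentage adjustment: −35% +100% +75% = +140%. $16,700 × 2.4 = $40,080.
Verified full-time employment (−$23,500 flat): $40,080 − $23,500 = $16,580.
Defendant is the primary caregiver for a dependent (−$4,500 flat): $16,580 − $4,500 = $12,080.
$12,080 is within the $925,000 maximum.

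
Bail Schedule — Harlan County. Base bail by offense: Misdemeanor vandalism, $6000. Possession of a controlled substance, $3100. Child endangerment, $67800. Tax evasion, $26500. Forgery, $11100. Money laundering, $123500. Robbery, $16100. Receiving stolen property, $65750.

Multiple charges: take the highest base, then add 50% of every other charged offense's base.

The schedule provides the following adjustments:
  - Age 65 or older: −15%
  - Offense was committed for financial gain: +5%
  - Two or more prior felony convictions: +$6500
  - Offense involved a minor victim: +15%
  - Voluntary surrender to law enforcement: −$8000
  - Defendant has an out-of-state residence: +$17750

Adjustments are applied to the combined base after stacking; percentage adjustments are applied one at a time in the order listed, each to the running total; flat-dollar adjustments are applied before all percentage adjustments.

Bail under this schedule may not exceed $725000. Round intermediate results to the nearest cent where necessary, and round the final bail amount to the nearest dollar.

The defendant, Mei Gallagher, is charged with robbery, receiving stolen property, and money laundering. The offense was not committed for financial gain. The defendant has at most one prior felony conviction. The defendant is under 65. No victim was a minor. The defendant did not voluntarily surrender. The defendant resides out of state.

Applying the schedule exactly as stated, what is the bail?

Base amounts from the schedule: robbery $16100; receiving stolen property $65750; money laundering $123500.
Stacking rule: highest base plus 50% of each additional charge. Highest is money laundering at $123500. Additional: $16100 × 50% = $8050; $65750 × 50% = $32875. Combined base = $123500 + $40925 = $164425.
Defendant has an out-of-state residence (+$17750 flat): $164425 + $17750 = $182175.
$182175 is within the $725000 maximum.

$182175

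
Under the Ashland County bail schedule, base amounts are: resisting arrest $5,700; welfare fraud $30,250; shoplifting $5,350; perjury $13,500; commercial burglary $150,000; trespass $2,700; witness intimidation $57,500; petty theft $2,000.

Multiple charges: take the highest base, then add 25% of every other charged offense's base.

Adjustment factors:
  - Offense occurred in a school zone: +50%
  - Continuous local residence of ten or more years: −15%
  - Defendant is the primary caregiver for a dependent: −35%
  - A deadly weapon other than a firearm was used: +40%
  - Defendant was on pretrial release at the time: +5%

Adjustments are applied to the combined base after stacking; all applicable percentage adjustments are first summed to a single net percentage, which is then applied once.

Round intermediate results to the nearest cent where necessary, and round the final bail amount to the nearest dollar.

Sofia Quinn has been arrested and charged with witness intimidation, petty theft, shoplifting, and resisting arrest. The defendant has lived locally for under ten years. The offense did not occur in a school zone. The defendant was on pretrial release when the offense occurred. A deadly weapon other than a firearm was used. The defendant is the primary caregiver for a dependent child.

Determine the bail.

$66,839

Base amounts from the schedule: witness intimidation $57,500; petty theft $2,000; shoplifting $5,350; resisting arrest $5,700.
Stacking rule: highest base plus 25% of each additional charge. Highest is witness intimidation at $57,500. Additional: $2,000 × 25% = $500; $5,350 × 25% = $1,337.50; $5,700 × 25% = $1,425. Combined base = $57,500 + $3,262.50 = $60,762.50.
Net percentage adjustment: −35% +40% +5% = +10%. $60,762.50 × 1.1 = $66,838.75.
Rounded to the nearest dollar: $66,839.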